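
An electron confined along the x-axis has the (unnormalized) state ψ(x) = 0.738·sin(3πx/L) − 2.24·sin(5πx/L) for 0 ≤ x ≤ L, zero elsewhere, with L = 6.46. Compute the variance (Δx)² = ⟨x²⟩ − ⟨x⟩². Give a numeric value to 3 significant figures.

Compute ⟨x⟩ and ⟨x²⟩ separately, then (Δx)² = ⟨x²⟩ − ⟨x⟩².
On 0 ≤ x ≤ L (j ≠ l): ∫sin²(jπx/L) dx = L/2, ∫sin(jπx/L)·sin(lπx/L) dx = 0; diagonal moments ∫x·sin²(jπx/L) dx = L²/4, ∫x²·sin²(jπx/L) dx = L³·(1/6 − 1/(4j²π²)); cross terms ∫x·sin(jπx/L)·sin(lπx/L) dx = 0 for j + l even and −4jlL²/(π²(j² − l²)²) for j + l odd, ∫x²·sin(jπx/L)·sin(lπx/L) dx = (−1)^(j+l)·4jlL³/(π²(j² − l²)²); higher powers the same way via product-to-sum and parts.
Normalization: ∫|ψ|² dx = 17.966.
⟨x⟩ = 3.2300 and ⟨x²⟩ = 12.633.
(Δx)² = 12.633 − (3.2300)² = 2.2002.

2.20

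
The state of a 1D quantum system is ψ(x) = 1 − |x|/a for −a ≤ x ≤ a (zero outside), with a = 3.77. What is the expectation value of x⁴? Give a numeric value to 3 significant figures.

⟨x⁴⟩ = ∫ x⁴·|ψ|² dx / ∫|ψ|² dx (integrals over the domain).
ψ is even, so ∫ over [−a, a] = 2∫₀ᵃ with ψ = 1 − x/a there: ∫₀ᵃ (1 − x/a)² dx = a/3, ∫₀ᵃ x²(1 − x/a)² dx = a³/30, ∫₀ᵃ x⁴(1 − x/a)² dx = a⁵/105.
State is unnormalized: ∫|ψ|² dx = 2.5133, and ∫ψ*·x⁴·ψ dx = 14.506, so ⟨x⁴⟩ = 14.506 / 2.5133.
⟨x⁴⟩ = 5.7716.

5.77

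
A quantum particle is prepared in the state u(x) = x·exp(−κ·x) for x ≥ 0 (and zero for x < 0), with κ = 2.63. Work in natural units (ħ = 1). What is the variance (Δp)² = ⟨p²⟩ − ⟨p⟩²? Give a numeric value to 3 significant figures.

6.92

Compute ⟨p⟩ and ⟨p²⟩ separately; (Δp)² = ⟨p²⟩ − ⟨p⟩².
Differentiate x·exp(−κ·x) with the product rule; every integrand then reduces to terms xʲ·e^(−2κx) on [0, ∞), with ∫₀^∞ xʲ·e^(−2κx) dx = j!/(2κ)^(j+1).
Normalization: ∫|u|² dx = 0.013743.
⟨p⟩ = 0.0000 and ⟨p²⟩ = 6.9169.
(Δp)² = 6.9169 − (0.0000)² = 6.9169.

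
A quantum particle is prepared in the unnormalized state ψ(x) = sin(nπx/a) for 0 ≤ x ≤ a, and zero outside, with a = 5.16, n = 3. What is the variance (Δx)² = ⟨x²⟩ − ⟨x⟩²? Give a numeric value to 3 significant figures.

Compute ⟨x⟩ and ⟨x²⟩ separately, then (Δx)² = ⟨x²⟩ − ⟨x⟩².
With sin²θ = (1 − cos2θ)/2 on 0 ≤ x ≤ a: ∫sin²(nπx/a) dx = a/2, ∫x·sin²(nπx/a) dx = a²/4, ∫x²·sin²(nπx/a) dx = a³·(1/6 − 1/(4n²π²)); higher powers xᵏ the same way, integrating xᵏ·cos(2nπx/a) by parts.
Normalization: ∫|ψ|² dx = 2.5800.
⟨x⟩ = 2.5800 and ⟨x²⟩ = 8.7253.
(Δx)² = 8.7253 − (2.5800)² = 2.0689.

2.07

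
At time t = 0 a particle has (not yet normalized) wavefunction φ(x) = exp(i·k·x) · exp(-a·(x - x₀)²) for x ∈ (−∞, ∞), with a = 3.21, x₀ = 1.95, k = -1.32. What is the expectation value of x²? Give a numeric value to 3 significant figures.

⟨x²⟩ = ∫ x²·|φ|² dx / ∫|φ|² dx (integrals over the domain).
Gaussian moments (u = x − x₀): ∫u^(2j)·e^(−2au²) du = (2j−1)!!/(4a)^j · √(π/(2a)), odd powers integrate to 0; here √(π/(2a)) = 0.69953.
State is unnormalized: ∫|φ|² dx = 0.69953, and ∫φ*·x²·φ dx = 2.7145, so ⟨x²⟩ = 2.7145 / 0.69953.
⟨x²⟩ = 3.8804.

3.88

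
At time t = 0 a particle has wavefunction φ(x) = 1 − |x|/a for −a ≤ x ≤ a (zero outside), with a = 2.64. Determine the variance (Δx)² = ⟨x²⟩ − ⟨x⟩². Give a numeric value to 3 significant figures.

0.697

Compute ⟨x⟩ and ⟨x²⟩ separately, then (Δx)² = ⟨x²⟩ − ⟨x⟩².
φ is even, so ∫ over [−a, a] = 2∫₀ᵃ with φ = 1 − x/a there: ∫₀ᵃ (1 − x/a)² dx = a/3, ∫₀ᵃ x²(1 − x/a)² dx = a³/30, ∫₀ᵃ x⁴(1 − x/a)² dx = a⁵/105.
Normalization: ∫|φ|² dx = 1.7600.
⟨x⟩ = 0.0000 and ⟨x²⟩ = 0.69696.
(Δx)² = 0.69696 − (0.0000)² = 0.69696.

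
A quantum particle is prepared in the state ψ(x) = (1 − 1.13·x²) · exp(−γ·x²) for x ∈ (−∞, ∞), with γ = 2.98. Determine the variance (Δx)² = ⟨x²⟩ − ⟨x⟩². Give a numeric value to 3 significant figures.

Compute ⟨x⟩ and ⟨x²⟩ separately, then (Δx)² = ⟨x²⟩ − ⟨x⟩².
Expand each integrand as polynomial × e^(−2γx²) and use ∫x^(2j)·e^(−2γx²) dx = (2j−1)!!/(4γ)^j · √(π/(2γ)), odd powers → 0; here √(π/(2γ)) = 0.72603.
Normalization: ∫|ψ|² dx = 0.60795.
⟨x⟩ = 0.0000 and ⟨x²⟩ = 0.056707.
(Δx)² = 0.056707 − (0.0000)² = 0.056707.

0.0567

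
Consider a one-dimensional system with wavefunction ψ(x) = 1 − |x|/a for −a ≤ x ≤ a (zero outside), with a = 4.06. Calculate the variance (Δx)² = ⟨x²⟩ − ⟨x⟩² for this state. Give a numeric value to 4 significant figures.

1.648

Compute ⟨x⟩ and ⟨x²⟩ separately, then (Δx)² = ⟨x²⟩ − ⟨x⟩².
ψ is even, so ∫ over [−a, a] = 2∫₀ᵃ with ψ = 1 − x/a there: ∫₀ᵃ (1 − x/a)² dx = a/3, ∫₀ᵃ x²(1 − x/a)² dx = a³/30, ∫₀ᵃ x⁴(1 − x/a)² dx = a⁵/105.
Normalization: ∫|ψ|² dx = 2.7067.
⟨x⟩ = 0.0000 and ⟨x²⟩ = 1.6484.
(Δx)² = 1.6484 − (0.0000)² = 1.6484.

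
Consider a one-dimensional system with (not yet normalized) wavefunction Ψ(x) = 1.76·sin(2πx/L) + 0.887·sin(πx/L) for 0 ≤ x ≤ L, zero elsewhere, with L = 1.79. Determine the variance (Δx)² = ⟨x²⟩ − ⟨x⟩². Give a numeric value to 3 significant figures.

Compute ⟨x⟩ and ⟨x²⟩ separately, then (Δx)² = ⟨x²⟩ − ⟨x⟩².
On 0 ≤ x ≤ L (j ≠ l): ∫sin²(jπx/L) dx = L/2, ∫sin(jπx/L)·sin(lπx/L) dx = 0; diagonal moments ∫x·sin²(jπx/L) dx = L²/4, ∫x²·sin²(jπx/L) dx = L³·(1/6 − 1/(4j²π²)); cross terms ∫x·sin(jπx/L)·sin(lπx/L) dx = 0 for j + l even and −4jlL²/(π²(j² − l²)²) for j + l odd, ∫x²·sin(jπx/L)·sin(lπx/L) dx = (−1)^(j+l)·4jlL³/(π²(j² − l²)²); higher powers the same way via product-to-sum and parts.
Normalization: ∫|Ψ|² dx = 3.4765.
⟨x⟩ = 0.63583 and ⟨x²⟩ = 0.53889.
(Δx)² = 0.53889 − (0.63583)² = 0.13460.

0.135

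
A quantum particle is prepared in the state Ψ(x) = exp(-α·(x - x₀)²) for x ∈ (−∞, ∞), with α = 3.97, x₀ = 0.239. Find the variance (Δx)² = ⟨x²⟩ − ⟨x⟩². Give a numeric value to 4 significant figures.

Compute ⟨x⟩ and ⟨x²⟩ separately, then (Δx)² = ⟨x²⟩ − ⟨x⟩².
Gaussian moments (u = x − x₀): ∫u^(2j)·e^(−2αu²) du = (2j−1)!!/(4α)^j · √(π/(2α)), odd powers integrate to 0; here √(π/(2α)) = 0.62902.
Normalization: ∫|Ψ|² dx = 0.62902.
⟨x⟩ = 0.23900 and ⟨x²⟩ = 0.12009.
(Δx)² = 0.12009 − (0.23900)² = 0.062972.

0.06297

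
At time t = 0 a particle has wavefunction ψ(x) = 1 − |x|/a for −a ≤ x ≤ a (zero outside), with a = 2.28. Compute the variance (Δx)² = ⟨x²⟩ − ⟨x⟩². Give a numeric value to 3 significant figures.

Compute ⟨x⟩ and ⟨x²⟩ separately, then (Δx)² = ⟨x²⟩ − ⟨x⟩².
ψ is even, so ∫ over [−a, a] = 2∫₀ᵃ with ψ = 1 − x/a there: ∫₀ᵃ (1 − x/a)² dx = a/3, ∫₀ᵃ x²(1 − x/a)² dx = a³/30, ∫₀ᵃ x⁴(1 − x/a)² dx = a⁵/105.
Normalization: ∫|ψ|² dx = 1.5200.
⟨x⟩ = 0.0000 and ⟨x²⟩ = 0.51984.
(Δx)² = 0.51984 − (0.0000)² = 0.51984.

0.520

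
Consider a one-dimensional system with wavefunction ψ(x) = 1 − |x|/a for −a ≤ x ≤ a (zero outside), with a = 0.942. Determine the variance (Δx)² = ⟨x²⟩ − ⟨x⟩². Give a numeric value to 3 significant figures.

0.0887

Compute ⟨x⟩ and ⟨x²⟩ separately, then (Δx)² = ⟨x²⟩ − ⟨x⟩².
ψ is even, so ∫ over [−a, a] = 2∫₀ᵃ with ψ = 1 − x/a there: ∫₀ᵃ (1 − x/a)² dx = a/3, ∫₀ᵃ x²(1 − x/a)² dx = a³/30, ∫₀ᵃ x⁴(1 − x/a)² dx = a⁵/105.
Normalization: ∫|ψ|² dx = 0.62800.
⟨x⟩ = 0.0000 and ⟨x²⟩ = 0.088736.
(Δx)² = 0.088736 − (0.0000)² = 0.088736.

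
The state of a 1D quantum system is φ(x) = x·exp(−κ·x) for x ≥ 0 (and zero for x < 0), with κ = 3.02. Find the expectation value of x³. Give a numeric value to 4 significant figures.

0.2723

⟨x³⟩ = ∫ x³·|φ|² dx / ∫|φ|² dx (integrals over the domain).
Every integrand reduces to terms xʲ·e^(−2κx) on [0, ∞); use ∫₀^∞ xʲ·e^(−2κx) dx = j!/(2κ)^(j+1).
State is unnormalized: ∫|φ|² dx = 0.0090765, and ∫φ*·x³·φ dx = 0.0024715, so ⟨x³⟩ = 0.0024715 / 0.0090765.
⟨x³⟩ = 0.27230.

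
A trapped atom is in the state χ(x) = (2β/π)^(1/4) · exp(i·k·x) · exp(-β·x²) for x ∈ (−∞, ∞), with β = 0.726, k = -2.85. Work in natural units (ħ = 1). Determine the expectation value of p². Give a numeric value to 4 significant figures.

8.849

p² χ = −ħ² d²χ/dx²; ⟨p²⟩ = −ħ² ∫ χ*·χ'' dx.
Gaussian moments: ∫x^(2j)·e^(−2βx²) dx = (2j−1)!!/(4β)^j · √(π/(2β)), odd powers integrate to 0; here √(π/(2β)) = 1.4709. Derivatives: χ′ = (ik − 2βx)·χ, χ″ = ((ik − 2βx)² − 2β)·χ; the odd-in-x pieces drop out.
⟨p²⟩ = 8.8485.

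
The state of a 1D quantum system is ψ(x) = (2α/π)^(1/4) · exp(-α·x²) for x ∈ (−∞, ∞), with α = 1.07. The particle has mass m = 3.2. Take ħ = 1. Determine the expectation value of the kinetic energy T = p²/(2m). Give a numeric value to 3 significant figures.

T = −(ħ²/2m) d²/dx², so ⟨T⟩ = −(ħ²/2m) ∫ ψ*·ψ'' dx; with m = 3.2.
Gaussian moments: ∫x^(2j)·e^(−2αx²) dx = (2j−1)!!/(4α)^j · √(π/(2α)), odd powers integrate to 0; here √(π/(2α)) = 1.2116. Derivatives: d/dx e^(−αx²) = −2αx·e^(−αx²), d²/dx² e^(−αx²) = (4α²x² − 2α)·e^(−αx²).
⟨T⟩ = 0.16719.

0.167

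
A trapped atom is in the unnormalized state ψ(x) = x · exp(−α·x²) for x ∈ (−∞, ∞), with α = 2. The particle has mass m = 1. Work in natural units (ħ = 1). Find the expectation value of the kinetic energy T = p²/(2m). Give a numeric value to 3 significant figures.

3.00

T = −(ħ²/2m) d²/dx², so ⟨T⟩ = −(ħ²/2m) ∫ ψ*·ψ'' dx / ∫|ψ|² dx; with m = 1.
Expand each integrand as polynomial × e^(−2αx²) and use ∫x^(2j)·e^(−2αx²) dx = (2j−1)!!/(4α)^j · √(π/(2α)), odd powers → 0; here √(π/(2α)) = 0.88623. Differentiate with the product rule, d/dx e^(−αx²) = −2αx·e^(−αx²).
State is unnormalized: ∫|ψ|² dx = 0.11078, and ∫ψ*·(−ħ²/2m · ψ'') dx = 0.33234, so ⟨T⟩ = 0.33234 / 0.11078.
⟨T⟩ = 3.0000.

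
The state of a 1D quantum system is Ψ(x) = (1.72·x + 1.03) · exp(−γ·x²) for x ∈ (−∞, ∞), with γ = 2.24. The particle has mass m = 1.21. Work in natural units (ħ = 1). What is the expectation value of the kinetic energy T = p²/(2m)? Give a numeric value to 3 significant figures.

1.37

T = −(ħ²/2m) d²/dx², so ⟨T⟩ = −(ħ²/2m) ∫ Ψ*·Ψ'' dx / ∫|Ψ|² dx; with m = 1.21.
Expand each integrand as polynomial × e^(−2γx²) and use ∫x^(2j)·e^(−2γx²) dx = (2j−1)!!/(4γ)^j · √(π/(2γ)), odd powers → 0; here √(π/(2γ)) = 0.83741. Differentiate with the product rule, d/dx e^(−γx²) = −2γx·e^(−γx²).
State is unnormalized: ∫|Ψ|² dx = 1.1649, and ∫Ψ*·(−ħ²/2m · Ψ'') dx = 1.5901, so ⟨T⟩ = 1.5901 / 1.1649.
⟨T⟩ = 1.3650.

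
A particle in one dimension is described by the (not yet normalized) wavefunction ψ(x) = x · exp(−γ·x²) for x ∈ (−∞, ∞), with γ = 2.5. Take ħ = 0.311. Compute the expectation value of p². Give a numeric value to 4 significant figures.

p² ψ = −ħ² d²ψ/dx²; ⟨p²⟩ = −ħ² ∫ ψ*·ψ'' dx / ∫|ψ|² dx.
Expand each integrand as polynomial × e^(−2γx²) and use ∫x^(2j)·e^(−2γx²) dx = (2j−1)!!/(4γ)^j · √(π/(2γ)), odd powers → 0; here √(π/(2γ)) = 0.79267. Differentiate with the product rule, d/dx e^(−γx²) = −2γx·e^(−γx²).
State is unnormalized: ∫|ψ|² dx = 0.079267, and ∫ψ*·(−ħ² ψ'') dx = 0.057501, so ⟨p²⟩ = 0.057501 / 0.079267.
⟨p²⟩ = 0.72541.

0.7254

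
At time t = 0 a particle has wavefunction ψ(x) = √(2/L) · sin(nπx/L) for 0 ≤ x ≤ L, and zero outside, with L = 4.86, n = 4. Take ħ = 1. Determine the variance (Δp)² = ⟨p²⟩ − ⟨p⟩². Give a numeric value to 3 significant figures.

6.69

Compute ⟨p⟩ and ⟨p²⟩ separately; (Δp)² = ⟨p²⟩ − ⟨p⟩².
d/dx sin(nπx/L) = (nπ/L)·cos(nπx/L) and d²/dx² sin(nπx/L) = −(nπ/L)²·sin(nπx/L); on 0 ≤ x ≤ L, ∫sin²(nπx/L) dx = L/2 and ∫sin(nπx/L)·cos(nπx/L) dx = 0.
⟨p⟩ = 0.0000 and ⟨p²⟩ = 6.6857.
(Δp)² = 6.6857 − (0.0000)² = 6.6857.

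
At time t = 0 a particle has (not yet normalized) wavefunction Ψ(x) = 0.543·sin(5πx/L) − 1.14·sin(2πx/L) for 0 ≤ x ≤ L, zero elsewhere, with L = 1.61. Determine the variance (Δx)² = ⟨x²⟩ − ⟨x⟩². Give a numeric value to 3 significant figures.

Compute ⟨x⟩ and ⟨x²⟩ separately, then (Δx)² = ⟨x²⟩ − ⟨x⟩².
On 0 ≤ x ≤ L (j ≠ l): ∫sin²(jπx/L) dx = L/2, ∫sin(jπx/L)·sin(lπx/L) dx = 0; diagonal moments ∫x·sin²(jπx/L) dx = L²/4, ∫x²·sin²(jπx/L) dx = L³·(1/6 − 1/(4j²π²)); cross terms ∫x·sin(jπx/L)·sin(lπx/L) dx = 0 for j + l even and −4jlL²/(π²(j² − l²)²) for j + l odd, ∫x²·sin(jπx/L)·sin(lπx/L) dx = (−1)^(j+l)·4jlL³/(π²(j² − l²)²); higher powers the same way via product-to-sum and parts.
Normalization: ∫|Ψ|² dx = 1.2835.
⟨x⟩ = 0.82798 and ⟨x²⟩ = 0.87330.
(Δx)² = 0.87330 − (0.82798)² = 0.18775.

0.188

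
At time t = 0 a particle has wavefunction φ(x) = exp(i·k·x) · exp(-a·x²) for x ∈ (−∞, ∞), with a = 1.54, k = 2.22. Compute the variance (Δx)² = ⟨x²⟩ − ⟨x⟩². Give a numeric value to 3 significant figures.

Compute ⟨x⟩ and ⟨x²⟩ separately, then (Δx)² = ⟨x²⟩ − ⟨x⟩².
Gaussian moments: ∫x^(2j)·e^(−2ax²) dx = (2j−1)!!/(4a)^j · √(π/(2a)), odd powers integrate to 0; here √(π/(2a)) = 1.0099.
Normalization: ∫|φ|² dx = 1.0099.
⟨x⟩ = 0.0000 and ⟨x²⟩ = 0.16234.
(Δx)² = 0.16234 − (0.0000)² = 0.16234.

0.162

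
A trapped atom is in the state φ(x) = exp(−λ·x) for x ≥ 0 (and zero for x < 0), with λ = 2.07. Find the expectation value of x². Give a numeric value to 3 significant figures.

⟨x²⟩ = ∫ x²·|φ|² dx / ∫|φ|² dx (integrals over the domain).
Every integrand reduces to terms xʲ·e^(−2λx) on [0, ∞); use ∫₀^∞ xʲ·e^(−2λx) dx = j!/(2λ)^(j+1).
State is unnormalized: ∫|φ|² dx = 0.24155, and ∫φ*·x²·φ dx = 0.028186, so ⟨x²⟩ = 0.028186 / 0.24155.
⟨x²⟩ = 0.11669.

0.117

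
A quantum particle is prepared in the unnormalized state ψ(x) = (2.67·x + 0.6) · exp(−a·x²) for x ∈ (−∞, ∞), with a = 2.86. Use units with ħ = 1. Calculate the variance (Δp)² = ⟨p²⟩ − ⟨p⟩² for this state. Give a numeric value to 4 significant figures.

6.486

Compute ⟨p⟩ and ⟨p²⟩ separately; (Δp)² = ⟨p²⟩ − ⟨p⟩².
Expand each integrand as polynomial × e^(−2ax²) and use ∫x^(2j)·e^(−2ax²) dx = (2j−1)!!/(4a)^j · √(π/(2a)), odd powers → 0; here √(π/(2a)) = 0.74110. Differentiate with the product rule, d/dx e^(−ax²) = −2ax·e^(−ax²).
Normalization: ∫|ψ|² dx = 0.72862.
⟨p⟩ = 0.0000 and ⟨p²⟩ = 6.4855.
(Δp)² = 6.4855 − (0.0000)² = 6.4855.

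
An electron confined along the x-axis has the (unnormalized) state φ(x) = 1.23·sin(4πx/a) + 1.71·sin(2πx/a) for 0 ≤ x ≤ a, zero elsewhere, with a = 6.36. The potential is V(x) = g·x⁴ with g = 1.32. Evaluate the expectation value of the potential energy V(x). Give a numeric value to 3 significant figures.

⟨V⟩ = ∫ V(x)·|φ|² dx / ∫|φ|² dx.
On 0 ≤ x ≤ a (j ≠ l): ∫sin²(jπx/a) dx = a/2, ∫sin(jπx/a)·sin(lπx/a) dx = 0; diagonal moments ∫x·sin²(jπx/a) dx = a²/4, ∫x²·sin²(jπx/a) dx = a³·(1/6 − 1/(4j²π²)); cross terms ∫x·sin(jπx/a)·sin(lπx/a) dx = 0 for j + l even and −4jla²/(π²(j² − l²)²) for j + l odd, ∫x²·sin(jπx/a)·sin(lπx/a) dx = (−1)^(j+l)·4jla³/(π²(j² − l²)²); higher powers the same way via product-to-sum and parts.
State is unnormalized: ∫|φ|² dx = 14.110, and ∫φ*·V(x)·φ dx = 7702.7, so ⟨V⟩ = 7702.7 / 14.110.
⟨V⟩ = 545.92.

546.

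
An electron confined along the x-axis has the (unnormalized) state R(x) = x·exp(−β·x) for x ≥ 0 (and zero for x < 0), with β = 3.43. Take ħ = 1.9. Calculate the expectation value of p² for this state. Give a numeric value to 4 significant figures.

p² R = −ħ² d²R/dx²; ⟨p²⟩ = −ħ² ∫ R*·R'' dx / ∫|R|² dx.
Differentiate x·exp(−β·x) with the product rule; every integrand then reduces to terms xʲ·e^(−2βx) on [0, ∞), with ∫₀^∞ xʲ·e^(−2βx) dx = j!/(2β)^(j+1).
State is unnormalized: ∫|R|² dx = 0.0061952, and ∫R*·(−ħ² R'') dx = 0.26312, so ⟨p²⟩ = 0.26312 / 0.0061952.
⟨p²⟩ = 42.471.

42.47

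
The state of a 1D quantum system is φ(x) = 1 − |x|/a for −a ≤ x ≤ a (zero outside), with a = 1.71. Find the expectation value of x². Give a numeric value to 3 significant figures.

⟨x²⟩ = ∫ x²·|φ|² dx / ∫|φ|² dx (integrals over the domain).
φ is even, so ∫ over [−a, a] = 2∫₀ᵃ with φ = 1 − x/a there: ∫₀ᵃ (1 − x/a)² dx = a/3, ∫₀ᵃ x²(1 − x/a)² dx = a³/30, ∫₀ᵃ x⁴(1 − x/a)² dx = a⁵/105.
State is unnormalized: ∫|φ|² dx = 1.1400, and ∫φ*·x²·φ dx = 0.33335, so ⟨x²⟩ = 0.33335 / 1.1400.
⟨x²⟩ = 0.29241.

0.292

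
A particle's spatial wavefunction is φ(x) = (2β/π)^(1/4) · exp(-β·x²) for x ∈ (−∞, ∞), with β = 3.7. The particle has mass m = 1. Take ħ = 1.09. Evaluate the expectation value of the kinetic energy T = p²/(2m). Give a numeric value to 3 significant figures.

T = −(ħ²/2m) d²/dx², so ⟨T⟩ = −(ħ²/2m) ∫ φ*·φ'' dx; with m = 1.
Gaussian moments: ∫x^(2j)·e^(−2βx²) dx = (2j−1)!!/(4β)^j · √(π/(2β)), odd powers integrate to 0; here √(π/(2β)) = 0.65157. Derivatives: d/dx e^(−βx²) = −2βx·e^(−βx²), d²/dx² e^(−βx²) = (4β²x² − 2β)·e^(−βx²).
⟨T⟩ = 2.1980.

2.20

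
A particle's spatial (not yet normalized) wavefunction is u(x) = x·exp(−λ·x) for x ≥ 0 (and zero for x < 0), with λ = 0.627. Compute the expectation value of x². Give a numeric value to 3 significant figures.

7.63

⟨x²⟩ = ∫ x²·|u|² dx / ∫|u|² dx (integrals over the domain).
Every integrand reduces to terms xʲ·e^(−2λx) on [0, ∞); use ∫₀^∞ xʲ·e^(−2λx) dx = j!/(2λ)^(j+1).
State is unnormalized: ∫|u|² dx = 1.0142, and ∫u*·x²·u dx = 7.7397, so ⟨x²⟩ = 7.7397 / 1.0142.
⟨x²⟩ = 7.6311.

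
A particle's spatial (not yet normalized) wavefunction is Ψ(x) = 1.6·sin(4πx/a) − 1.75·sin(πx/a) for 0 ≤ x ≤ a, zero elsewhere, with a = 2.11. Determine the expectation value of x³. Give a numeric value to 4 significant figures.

2.129

⟨x³⟩ = ∫ x³·|Ψ|² dx / ∫|Ψ|² dx (integrals over the domain).
On 0 ≤ x ≤ a (j ≠ l): ∫sin²(jπx/a) dx = a/2, ∫sin(jπx/a)·sin(lπx/a) dx = 0; diagonal moments ∫x·sin²(jπx/a) dx = a²/4, ∫x²·sin²(jπx/a) dx = a³·(1/6 − 1/(4j²π²)); cross terms ∫x·sin(jπx/a)·sin(lπx/a) dx = 0 for j + l even and −4jla²/(π²(j² − l²)²) for j + l odd, ∫x²·sin(jπx/a)·sin(lπx/a) dx = (−1)^(j+l)·4jla³/(π²(j² − l²)²); higher powers the same way via product-to-sum and parts.
State is unnormalized: ∫|Ψ|² dx = 5.9317, and ∫Ψ*·x³·Ψ dx = 12.630, so ⟨x³⟩ = 12.630 / 5.9317.
⟨x³⟩ = 2.1292.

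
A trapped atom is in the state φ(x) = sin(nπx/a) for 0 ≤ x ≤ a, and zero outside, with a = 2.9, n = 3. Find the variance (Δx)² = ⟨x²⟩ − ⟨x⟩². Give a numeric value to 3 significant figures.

0.653

Compute ⟨x⟩ and ⟨x²⟩ separately, then (Δx)² = ⟨x²⟩ − ⟨x⟩².
With sin²θ = (1 − cos2θ)/2 on 0 ≤ x ≤ a: ∫sin²(nπx/a) dx = a/2, ∫x·sin²(nπx/a) dx = a²/4, ∫x²·sin²(nπx/a) dx = a³·(1/6 − 1/(4n²π²)); higher powers xᵏ the same way, integrating xᵏ·cos(2nπx/a) by parts.
Normalization: ∫|φ|² dx = 1.4500.
⟨x⟩ = 1.4500 and ⟨x²⟩ = 2.7560.
(Δx)² = 2.7560 − (1.4500)² = 0.65349.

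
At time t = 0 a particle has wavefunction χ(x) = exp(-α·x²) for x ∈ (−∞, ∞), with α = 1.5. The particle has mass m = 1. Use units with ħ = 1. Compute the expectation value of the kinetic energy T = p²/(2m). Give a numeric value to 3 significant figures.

0.750

T = −(ħ²/2m) d²/dx², so ⟨T⟩ = −(ħ²/2m) ∫ χ*·χ'' dx / ∫|χ|² dx; with m = 1.
Gaussian moments: ∫x^(2j)·e^(−2αx²) dx = (2j−1)!!/(4α)^j · √(π/(2α)), odd powers integrate to 0; here √(π/(2α)) = 1.0233. Derivatives: d/dx e^(−αx²) = −2αx·e^(−αx²), d²/dx² e^(−αx²) = (4α²x² − 2α)·e^(−αx²).
State is unnormalized: ∫|χ|² dx = 1.0233, and ∫χ*·(−ħ²/2m · χ'') dx = 0.76750, so ⟨T⟩ = 0.76750 / 1.0233.
⟨T⟩ = 0.75000.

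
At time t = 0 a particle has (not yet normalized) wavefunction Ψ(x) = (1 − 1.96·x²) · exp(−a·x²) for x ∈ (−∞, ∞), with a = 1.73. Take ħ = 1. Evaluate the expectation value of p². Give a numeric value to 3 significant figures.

5.46

p² Ψ = −ħ² d²Ψ/dx²; ⟨p²⟩ = −ħ² ∫ Ψ*·Ψ'' dx / ∫|Ψ|² dx.
Expand each integrand as polynomial × e^(−2ax²) and use ∫x^(2j)·e^(−2ax²) dx = (2j−1)!!/(4a)^j · √(π/(2a)), odd powers → 0; here √(π/(2a)) = 0.95288. Differentiate with the product rule, d/dx e^(−ax²) = −2ax·e^(−ax²).
State is unnormalized: ∫|Ψ|² dx = 0.64243, and ∫Ψ*·(−ħ² Ψ'') dx = 3.5080, so ⟨p²⟩ = 3.5080 / 0.64243.
⟨p²⟩ = 5.4606.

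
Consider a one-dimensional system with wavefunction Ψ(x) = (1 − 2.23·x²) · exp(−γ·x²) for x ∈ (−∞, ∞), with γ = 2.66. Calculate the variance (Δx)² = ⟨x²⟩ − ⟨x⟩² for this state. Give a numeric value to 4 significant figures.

0.05294

Compute ⟨x⟩ and ⟨x²⟩ separately, then (Δx)² = ⟨x²⟩ − ⟨x⟩².
Expand each integrand as polynomial × e^(−2γx²) and use ∫x^(2j)·e^(−2γx²) dx = (2j−1)!!/(4γ)^j · √(π/(2γ)), odd powers → 0; here √(π/(2γ)) = 0.76846.
Normalization: ∫|Ψ|² dx = 0.54761.
⟨x⟩ = 0.0000 and ⟨x²⟩ = 0.052937.
(Δx)² = 0.052937 − (0.0000)² = 0.052937.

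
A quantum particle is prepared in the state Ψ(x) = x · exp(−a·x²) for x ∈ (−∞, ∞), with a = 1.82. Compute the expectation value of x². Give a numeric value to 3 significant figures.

⟨x²⟩ = ∫ x²·|Ψ|² dx / ∫|Ψ|² dx (integrals over the domain).
Expand each integrand as polynomial × e^(−2ax²) and use ∫x^(2j)·e^(−2ax²) dx = (2j−1)!!/(4a)^j · √(π/(2a)), odd powers → 0; here √(π/(2a)) = 0.92902.
State is unnormalized: ∫|Ψ|² dx = 0.12761, and ∫Ψ*·x²·Ψ dx = 0.052588, so ⟨x²⟩ = 0.052588 / 0.12761.
⟨x²⟩ = 0.41209.

0.412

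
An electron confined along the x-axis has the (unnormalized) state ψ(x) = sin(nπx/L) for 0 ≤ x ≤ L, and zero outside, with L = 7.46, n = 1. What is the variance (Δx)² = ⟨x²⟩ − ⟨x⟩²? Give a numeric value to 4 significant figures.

1.818

Compute ⟨x⟩ and ⟨x²⟩ separately, then (Δx)² = ⟨x²⟩ − ⟨x⟩².
With sin²θ = (1 − cos2θ)/2 on 0 ≤ x ≤ L: ∫sin²(nπx/L) dx = L/2, ∫x·sin²(nπx/L) dx = L²/4, ∫x²·sin²(nπx/L) dx = L³·(1/6 − 1/(4n²π²)); higher powers xᵏ the same way, integrating xᵏ·cos(2nπx/L) by parts.
Normalization: ∫|ψ|² dx = 3.7300.
⟨x⟩ = 3.7300 and ⟨x²⟩ = 15.731.
(Δx)² = 15.731 − (3.7300)² = 1.8183.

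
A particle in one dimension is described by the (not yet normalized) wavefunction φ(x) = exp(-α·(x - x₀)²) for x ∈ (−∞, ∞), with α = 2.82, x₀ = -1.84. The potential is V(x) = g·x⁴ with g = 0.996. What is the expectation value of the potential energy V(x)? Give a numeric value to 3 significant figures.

13.2

⟨V⟩ = ∫ V(x)·|φ|² dx / ∫|φ|² dx.
Gaussian moments (u = x − x₀): ∫u^(2j)·e^(−2αu²) du = (2j−1)!!/(4α)^j · √(π/(2α)), odd powers integrate to 0; here √(π/(2α)) = 0.74634.
State is unnormalized: ∫|φ|² dx = 0.74634, and ∫φ*·V(x)·φ dx = 9.8767, so ⟨V⟩ = 9.8767 / 0.74634.
⟨V⟩ = 13.234.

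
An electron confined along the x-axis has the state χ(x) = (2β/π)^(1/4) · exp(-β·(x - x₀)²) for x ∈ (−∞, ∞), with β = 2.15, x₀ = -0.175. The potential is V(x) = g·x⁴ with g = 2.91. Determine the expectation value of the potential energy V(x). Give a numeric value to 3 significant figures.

0.183

⟨V⟩ = ∫ V(x)·|χ|² dx.
Gaussian moments (u = x − x₀): ∫u^(2j)·e^(−2βu²) du = (2j−1)!!/(4β)^j · √(π/(2β)), odd powers integrate to 0; here √(π/(2β)) = 0.85475.
⟨V⟩ = 0.18294.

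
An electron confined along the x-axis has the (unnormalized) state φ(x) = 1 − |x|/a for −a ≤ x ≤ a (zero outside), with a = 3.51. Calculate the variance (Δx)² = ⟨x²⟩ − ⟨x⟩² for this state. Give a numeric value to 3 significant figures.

Compute ⟨x⟩ and ⟨x²⟩ separately, then (Δx)² = ⟨x²⟩ − ⟨x⟩².
φ is even, so ∫ over [−a, a] = 2∫₀ᵃ with φ = 1 − x/a there: ∫₀ᵃ (1 − x/a)² dx = a/3, ∫₀ᵃ x²(1 − x/a)² dx = a³/30, ∫₀ᵃ x⁴(1 − x/a)² dx = a⁵/105.
Normalization: ∫|φ|² dx = 2.3400.
⟨x⟩ = 0.0000 and ⟨x²⟩ = 1.2320.
(Δx)² = 1.2320 − (0.0000)² = 1.2320.

1.23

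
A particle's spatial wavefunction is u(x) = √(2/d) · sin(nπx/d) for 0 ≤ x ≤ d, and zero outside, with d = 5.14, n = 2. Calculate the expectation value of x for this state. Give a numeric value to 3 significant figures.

⟨x⟩ = ∫ x·|u|² dx (integrals over the domain).
With sin²θ = (1 − cos2θ)/2 on 0 ≤ x ≤ d: ∫sin²(nπx/d) dx = d/2, ∫x·sin²(nπx/d) dx = d²/4, ∫x²·sin²(nπx/d) dx = d³·(1/6 − 1/(4n²π²)); higher powers xᵏ the same way, integrating xᵏ·cos(2nπx/d) by parts.
⟨x⟩ = 2.5700.

2.57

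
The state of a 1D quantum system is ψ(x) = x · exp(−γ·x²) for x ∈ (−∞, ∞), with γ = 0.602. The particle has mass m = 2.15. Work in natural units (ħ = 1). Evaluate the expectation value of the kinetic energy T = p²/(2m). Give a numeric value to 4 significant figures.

T = −(ħ²/2m) d²/dx², so ⟨T⟩ = −(ħ²/2m) ∫ ψ*·ψ'' dx / ∫|ψ|² dx; with m = 2.15.
Expand each integrand as polynomial × e^(−2γx²) and use ∫x^(2j)·e^(−2γx²) dx = (2j−1)!!/(4γ)^j · √(π/(2γ)), odd powers → 0; here √(π/(2γ)) = 1.6153. Differentiate with the product rule, d/dx e^(−γx²) = −2γx·e^(−γx²).
State is unnormalized: ∫|ψ|² dx = 0.67082, and ∫ψ*·(−ħ²/2m · ψ'') dx = 0.28174, so ⟨T⟩ = 0.28174 / 0.67082.
⟨T⟩ = 0.42000.

0.4200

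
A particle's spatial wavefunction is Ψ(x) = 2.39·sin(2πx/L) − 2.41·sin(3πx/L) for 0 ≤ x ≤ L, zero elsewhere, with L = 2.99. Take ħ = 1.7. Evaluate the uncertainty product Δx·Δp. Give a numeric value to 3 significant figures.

2.60

Δx = √(⟨x²⟩−⟨x⟩²), Δp = √(⟨p²⟩−⟨p⟩²).
On 0 ≤ x ≤ L (j ≠ l): ∫sin²(jπx/L) dx = L/2, ∫sin(jπx/L)·sin(lπx/L) dx = 0; diagonal moments ∫x·sin²(jπx/L) dx = L²/4, ∫x²·sin²(jπx/L) dx = L³·(1/6 − 1/(4j²π²)); cross terms ∫x·sin(jπx/L)·sin(lπx/L) dx = 0 for j + l even and −4jlL²/(π²(j² − l²)²) for j + l odd, ∫x²·sin(jπx/L)·sin(lπx/L) dx = (−1)^(j+l)·4jlL³/(π²(j² − l²)²); higher powers the same way via product-to-sum and parts. d²/dx² sin(jπx/L) = −(jπ/L)²·sin(jπx/L); on 0 ≤ x ≤ L, ∫sin²(jπx/L) dx = L/2 and ∫sin(jπx/L)·sin(lπx/L) dx = 0 for j ≠ l, so only diagonal terms survive in ∫|Ψ|² and ∫Ψ·Ψ″; ∫Ψ·Ψ′ dx = [Ψ²/2] between the walls = 0.
Normalization: ∫|Ψ|² dx = 17.223.
⟨x⟩ = 2.0766, ⟨x²⟩ = 4.6376 ⇒ Δx = 0.57025.
⟨p⟩ = 0.0000, ⟨p²⟩ = 20.805 ⇒ Δp = 4.5612.
Δx·Δp = 2.6010.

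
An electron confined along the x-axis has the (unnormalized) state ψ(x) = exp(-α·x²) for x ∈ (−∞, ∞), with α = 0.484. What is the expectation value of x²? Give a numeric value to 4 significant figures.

0.5165

⟨x²⟩ = ∫ x²·|ψ|² dx / ∫|ψ|² dx (integrals over the domain).
Gaussian moments: ∫x^(2j)·e^(−2αx²) dx = (2j−1)!!/(4α)^j · √(π/(2α)), odd powers integrate to 0; here √(π/(2α)) = 1.8015.
State is unnormalized: ∫|ψ|² dx = 1.8015, and ∫ψ*·x²·ψ dx = 0.93053, so ⟨x²⟩ = 0.93053 / 1.8015.
⟨x²⟩ = 0.51653.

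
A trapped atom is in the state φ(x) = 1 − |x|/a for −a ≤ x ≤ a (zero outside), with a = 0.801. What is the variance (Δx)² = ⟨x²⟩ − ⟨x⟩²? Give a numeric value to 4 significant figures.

0.06416

Compute ⟨x⟩ and ⟨x²⟩ separately, then (Δx)² = ⟨x²⟩ − ⟨x⟩².
φ is even, so ∫ over [−a, a] = 2∫₀ᵃ with φ = 1 − x/a there: ∫₀ᵃ (1 − x/a)² dx = a/3, ∫₀ᵃ x²(1 − x/a)² dx = a³/30, ∫₀ᵃ x⁴(1 − x/a)² dx = a⁵/105.
Normalization: ∫|φ|² dx = 0.53400.
⟨x⟩ = 0.0000 and ⟨x²⟩ = 0.064160.
(Δx)² = 0.064160 − (0.0000)² = 0.064160.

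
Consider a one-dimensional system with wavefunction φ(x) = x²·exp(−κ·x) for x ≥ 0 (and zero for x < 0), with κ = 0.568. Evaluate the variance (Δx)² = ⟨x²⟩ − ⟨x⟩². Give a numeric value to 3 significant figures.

3.87

Compute ⟨x⟩ and ⟨x²⟩ separately, then (Δx)² = ⟨x²⟩ − ⟨x⟩².
Every integrand reduces to terms xʲ·e^(−2κx) on [0, ∞); use ∫₀^∞ xʲ·e^(−2κx) dx = j!/(2κ)^(j+1).
Normalization: ∫|φ|² dx = 12.686.
⟨x⟩ = 4.4014 and ⟨x²⟩ = 23.247.
(Δx)² = 23.247 − (4.4014)² = 3.8745.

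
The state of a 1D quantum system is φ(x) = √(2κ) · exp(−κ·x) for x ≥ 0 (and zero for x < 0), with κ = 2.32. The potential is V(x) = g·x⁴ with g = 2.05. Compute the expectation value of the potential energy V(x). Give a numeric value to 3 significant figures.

⟨V⟩ = ∫ V(x)·|φ|² dx.
Every integrand reduces to terms xʲ·e^(−2κx) on [0, ∞); use ∫₀^∞ xʲ·e^(−2κx) dx = j!/(2κ)^(j+1).
⟨V⟩ = 0.10614.

0.106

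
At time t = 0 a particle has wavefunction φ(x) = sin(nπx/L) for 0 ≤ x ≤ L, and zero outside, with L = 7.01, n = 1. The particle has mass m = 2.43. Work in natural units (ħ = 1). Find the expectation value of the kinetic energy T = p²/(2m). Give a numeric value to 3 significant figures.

0.0413

T = −(ħ²/2m) d²/dx², so ⟨T⟩ = −(ħ²/2m) ∫ φ*·φ'' dx / ∫|φ|² dx; with m = 2.43.
d/dx sin(nπx/L) = (nπ/L)·cos(nπx/L) and d²/dx² sin(nπx/L) = −(nπ/L)²·sin(nπx/L); on 0 ≤ x ≤ L, ∫sin²(nπx/L) dx = L/2 and ∫sin(nπx/L)·cos(nπx/L) dx = 0.
State is unnormalized: ∫|φ|² dx = 3.5050, and ∫φ*·(−ħ²/2m · φ'') dx = 0.14485, so ⟨T⟩ = 0.14485 / 3.5050.
⟨T⟩ = 0.041326.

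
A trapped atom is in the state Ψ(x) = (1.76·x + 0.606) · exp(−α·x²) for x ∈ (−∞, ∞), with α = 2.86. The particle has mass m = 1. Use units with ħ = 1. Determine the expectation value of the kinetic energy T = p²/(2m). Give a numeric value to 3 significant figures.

T = −(ħ²/2m) d²/dx², so ⟨T⟩ = −(ħ²/2m) ∫ Ψ*·Ψ'' dx / ∫|Ψ|² dx; with m = 1.
Expand each integrand as polynomial × e^(−2αx²) and use ∫x^(2j)·e^(−2αx²) dx = (2j−1)!!/(4α)^j · √(π/(2α)), odd powers → 0; here √(π/(2α)) = 0.74110. Differentiate with the product rule, d/dx e^(−αx²) = −2αx·e^(−αx²).
State is unnormalized: ∫|Ψ|² dx = 0.47283, and ∫Ψ*·(−ħ²/2m · Ψ'') dx = 1.2500, so ⟨T⟩ = 1.2500 / 0.47283.
⟨T⟩ = 2.6438.

2.64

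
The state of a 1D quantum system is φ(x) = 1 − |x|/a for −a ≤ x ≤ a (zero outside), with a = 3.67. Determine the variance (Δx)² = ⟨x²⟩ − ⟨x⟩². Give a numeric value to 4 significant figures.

1.347

Compute ⟨x⟩ and ⟨x²⟩ separately, then (Δx)² = ⟨x²⟩ − ⟨x⟩².
φ is even, so ∫ over [−a, a] = 2∫₀ᵃ with φ = 1 − x/a there: ∫₀ᵃ (1 − x/a)² dx = a/3, ∫₀ᵃ x²(1 − x/a)² dx = a³/30, ∫₀ᵃ x⁴(1 − x/a)² dx = a⁵/105.
Normalization: ∫|φ|² dx = 2.4467.
⟨x⟩ = 0.0000 and ⟨x²⟩ = 1.3469.
(Δx)² = 1.3469 − (0.0000)² = 1.3469.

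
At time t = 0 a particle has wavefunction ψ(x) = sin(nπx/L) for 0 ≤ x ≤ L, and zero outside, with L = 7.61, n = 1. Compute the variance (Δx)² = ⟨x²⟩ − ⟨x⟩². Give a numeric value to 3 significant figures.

Compute ⟨x⟩ and ⟨x²⟩ separately, then (Δx)² = ⟨x²⟩ − ⟨x⟩².
With sin²θ = (1 − cos2θ)/2 on 0 ≤ x ≤ L: ∫sin²(nπx/L) dx = L/2, ∫x·sin²(nπx/L) dx = L²/4, ∫x²·sin²(nπx/L) dx = L³·(1/6 − 1/(4n²π²)); higher powers xᵏ the same way, integrating xᵏ·cos(2nπx/L) by parts.
Normalization: ∫|ψ|² dx = 3.8050.
⟨x⟩ = 3.8050 and ⟨x²⟩ = 16.370.
(Δx)² = 16.370 − (3.8050)² = 1.8921.

1.89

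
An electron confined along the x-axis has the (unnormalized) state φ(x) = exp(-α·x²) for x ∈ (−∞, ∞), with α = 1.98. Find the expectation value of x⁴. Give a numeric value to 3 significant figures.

0.0478

⟨x⁴⟩ = ∫ x⁴·|φ|² dx / ∫|φ|² dx (integrals over the domain).
Gaussian moments: ∫x^(2j)·e^(−2αx²) dx = (2j−1)!!/(4α)^j · √(π/(2α)), odd powers integrate to 0; here √(π/(2α)) = 0.89069.
State is unnormalized: ∫|φ|² dx = 0.89069, and ∫φ*·x⁴·φ dx = 0.042599, so ⟨x⁴⟩ = 0.042599 / 0.89069.
⟨x⁴⟩ = 0.047827.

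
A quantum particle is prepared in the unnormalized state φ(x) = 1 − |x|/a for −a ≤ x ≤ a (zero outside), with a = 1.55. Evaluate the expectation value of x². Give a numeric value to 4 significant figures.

⟨x²⟩ = ∫ x²·|φ|² dx / ∫|φ|² dx (integrals over the domain).
φ is even, so ∫ over [−a, a] = 2∫₀ᵃ with φ = 1 − x/a there: ∫₀ᵃ (1 − x/a)² dx = a/3, ∫₀ᵃ x²(1 − x/a)² dx = a³/30, ∫₀ᵃ x⁴(1 − x/a)² dx = a⁵/105.
State is unnormalized: ∫|φ|² dx = 1.0333, and ∫φ*·x²·φ dx = 0.24826, so ⟨x²⟩ = 0.24826 / 1.0333.
⟨x²⟩ = 0.24025.

0.2403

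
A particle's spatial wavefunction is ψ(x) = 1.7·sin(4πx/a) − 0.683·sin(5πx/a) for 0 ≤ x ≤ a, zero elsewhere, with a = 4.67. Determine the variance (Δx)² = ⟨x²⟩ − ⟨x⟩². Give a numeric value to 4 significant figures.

Compute ⟨x⟩ and ⟨x²⟩ separately, then (Δx)² = ⟨x²⟩ − ⟨x⟩².
On 0 ≤ x ≤ a (j ≠ l): ∫sin²(jπx/a) dx = a/2, ∫sin(jπx/a)·sin(lπx/a) dx = 0; diagonal moments ∫x·sin²(jπx/a) dx = a²/4, ∫x²·sin²(jπx/a) dx = a³·(1/6 − 1/(4j²π²)); cross terms ∫x·sin(jπx/a)·sin(lπx/a) dx = 0 for j + l even and −4jla²/(π²(j² − l²)²) for j + l odd, ∫x²·sin(jπx/a)·sin(lπx/a) dx = (−1)^(j+l)·4jla³/(π²(j² − l²)²); higher powers the same way via product-to-sum and parts.
Normalization: ∫|ψ|² dx = 7.8374.
⟨x⟩ = 2.9816 and ⟨x²⟩ = 10.224.
(Δx)² = 10.224 − (2.9816)² = 1.3337.

1.334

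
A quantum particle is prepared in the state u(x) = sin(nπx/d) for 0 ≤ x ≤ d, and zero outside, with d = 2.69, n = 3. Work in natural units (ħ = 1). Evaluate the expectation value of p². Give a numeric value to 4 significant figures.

p² u = −ħ² d²u/dx²; ⟨p²⟩ = −ħ² ∫ u*·u'' dx / ∫|u|² dx.
d/dx sin(nπx/d) = (nπ/d)·cos(nπx/d) and d²/dx² sin(nπx/d) = −(nπ/d)²·sin(nπx/d); on 0 ≤ x ≤ d, ∫sin²(nπx/d) dx = d/2 and ∫sin(nπx/d)·cos(nπx/d) dx = 0.
State is unnormalized: ∫|u|² dx = 1.3450, and ∫u*·(−ħ² u'') dx = 16.510, so ⟨p²⟩ = 16.510 / 1.3450.
⟨p²⟩ = 12.275.

12.28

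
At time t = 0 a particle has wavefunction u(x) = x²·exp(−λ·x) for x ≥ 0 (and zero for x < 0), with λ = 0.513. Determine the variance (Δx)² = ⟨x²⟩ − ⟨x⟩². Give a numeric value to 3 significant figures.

Compute ⟨x⟩ and ⟨x²⟩ separately, then (Δx)² = ⟨x²⟩ − ⟨x⟩².
Every integrand reduces to terms xʲ·e^(−2λx) on [0, ∞); use ∫₀^∞ xʲ·e^(−2λx) dx = j!/(2λ)^(j+1).
Normalization: ∫|u|² dx = 21.109.
⟨x⟩ = 4.8733 and ⟨x²⟩ = 28.499.
(Δx)² = 28.499 − (4.8733)² = 4.7498.

4.75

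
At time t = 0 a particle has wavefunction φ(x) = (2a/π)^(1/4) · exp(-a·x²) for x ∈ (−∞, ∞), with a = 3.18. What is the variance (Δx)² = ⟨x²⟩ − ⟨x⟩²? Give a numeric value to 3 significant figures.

Compute ⟨x⟩ and ⟨x²⟩ separately, then (Δx)² = ⟨x²⟩ − ⟨x⟩².
Gaussian moments: ∫x^(2j)·e^(−2ax²) dx = (2j−1)!!/(4a)^j · √(π/(2a)), odd powers integrate to 0; here √(π/(2a)) = 0.70282.
⟨x⟩ = 0.0000 and ⟨x²⟩ = 0.078616.
(Δx)² = 0.078616 − (0.0000)² = 0.078616.

0.0786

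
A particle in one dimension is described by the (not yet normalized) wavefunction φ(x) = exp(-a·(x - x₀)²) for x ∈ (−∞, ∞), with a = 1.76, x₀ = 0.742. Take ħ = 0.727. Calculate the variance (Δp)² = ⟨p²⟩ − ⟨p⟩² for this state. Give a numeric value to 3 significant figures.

Compute ⟨p⟩ and ⟨p²⟩ separately; (Δp)² = ⟨p²⟩ − ⟨p⟩².
Gaussian moments (u = x − x₀): ∫u^(2j)·e^(−2au²) du = (2j−1)!!/(4a)^j · √(π/(2a)), odd powers integrate to 0; here √(π/(2a)) = 0.94472. Derivatives: d/dx e^(−au²) = −2au·e^(−au²), d²/dx² e^(−au²) = (4a²u² − 2a)·e^(−au²).
Normalization: ∫|φ|² dx = 0.94472.
⟨p⟩ = 0.0000 and ⟨p²⟩ = 0.93021.
(Δp)² = 0.93021 − (0.0000)² = 0.93021.

0.930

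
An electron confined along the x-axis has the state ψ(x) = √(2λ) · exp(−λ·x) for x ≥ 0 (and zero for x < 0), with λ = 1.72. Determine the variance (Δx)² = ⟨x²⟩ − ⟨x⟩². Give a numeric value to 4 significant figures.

0.08451

Compute ⟨x⟩ and ⟨x²⟩ separately, then (Δx)² = ⟨x²⟩ − ⟨x⟩².
Every integrand reduces to terms xʲ·e^(−2λx) on [0, ∞); use ∫₀^∞ xʲ·e^(−2λx) dx = j!/(2λ)^(j+1).
⟨x⟩ = 0.29070 and ⟨x²⟩ = 0.16901.
(Δx)² = 0.16901 − (0.29070)² = 0.084505.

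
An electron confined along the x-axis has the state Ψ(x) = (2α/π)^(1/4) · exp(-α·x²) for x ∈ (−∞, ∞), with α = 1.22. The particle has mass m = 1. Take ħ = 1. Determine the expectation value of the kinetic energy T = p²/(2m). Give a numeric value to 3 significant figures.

T = −(ħ²/2m) d²/dx², so ⟨T⟩ = −(ħ²/2m) ∫ Ψ*·Ψ'' dx; with m = 1.
Gaussian moments: ∫x^(2j)·e^(−2αx²) dx = (2j−1)!!/(4α)^j · √(π/(2α)), odd powers integrate to 0; here √(π/(2α)) = 1.1347. Derivatives: d/dx e^(−αx²) = −2αx·e^(−αx²), d²/dx² e^(−αx²) = (4α²x² − 2α)·e^(−αx²).
⟨T⟩ = 0.61000.

0.610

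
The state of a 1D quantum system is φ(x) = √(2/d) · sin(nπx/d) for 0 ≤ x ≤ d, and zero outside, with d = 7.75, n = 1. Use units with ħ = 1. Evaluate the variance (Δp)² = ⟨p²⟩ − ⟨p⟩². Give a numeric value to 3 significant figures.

Compute ⟨p⟩ and ⟨p²⟩ separately; (Δp)² = ⟨p²⟩ − ⟨p⟩².
d/dx sin(nπx/d) = (nπ/d)·cos(nπx/d) and d²/dx² sin(nπx/d) = −(nπ/d)²·sin(nπx/d); on 0 ≤ x ≤ d, ∫sin²(nπx/d) dx = d/2 and ∫sin(nπx/d)·cos(nπx/d) dx = 0.
⟨p⟩ = 0.0000 and ⟨p²⟩ = 0.16432.
(Δp)² = 0.16432 − (0.0000)² = 0.16432.

0.164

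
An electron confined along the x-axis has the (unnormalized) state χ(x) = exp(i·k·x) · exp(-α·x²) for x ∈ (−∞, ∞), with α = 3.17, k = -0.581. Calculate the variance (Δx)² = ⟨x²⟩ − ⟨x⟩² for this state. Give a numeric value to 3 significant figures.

Compute ⟨x⟩ and ⟨x²⟩ separately, then (Δx)² = ⟨x²⟩ − ⟨x⟩².
Gaussian moments: ∫x^(2j)·e^(−2αx²) dx = (2j−1)!!/(4α)^j · √(π/(2α)), odd powers integrate to 0; here √(π/(2α)) = 0.70393.
Normalization: ∫|χ|² dx = 0.70393.
⟨x⟩ = 0.0000 and ⟨x²⟩ = 0.078864.
(Δx)² = 0.078864 − (0.0000)² = 0.078864.

0.0789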